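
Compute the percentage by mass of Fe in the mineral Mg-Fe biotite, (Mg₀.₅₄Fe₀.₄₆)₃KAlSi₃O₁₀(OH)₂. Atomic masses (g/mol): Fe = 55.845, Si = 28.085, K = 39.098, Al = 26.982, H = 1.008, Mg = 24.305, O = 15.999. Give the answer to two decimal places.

Molar mass of (Mg₀.₅₄Fe₀.₄₆)₃KAlSi₃O₁₀(OH)₂: 1.62×24.305 + 1.38×55.845 + 1×39.098 + 1×26.982 + 3×28.085 + 12×15.999 + 2×1.008 = 460.779 g/mol.
Mass of Fe per formula unit: 1.38 × 55.845 = 77.066 g.
Weight fraction Fe = 77.066 / 460.779 = 0.1673.

16.73 mass %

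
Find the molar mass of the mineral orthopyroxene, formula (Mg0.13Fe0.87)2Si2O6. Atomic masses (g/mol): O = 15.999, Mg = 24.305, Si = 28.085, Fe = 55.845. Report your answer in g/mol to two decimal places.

M = 0.26·24.305 + 1.74·55.845 + 2·28.085 + 6·15.999

255.65 g/mol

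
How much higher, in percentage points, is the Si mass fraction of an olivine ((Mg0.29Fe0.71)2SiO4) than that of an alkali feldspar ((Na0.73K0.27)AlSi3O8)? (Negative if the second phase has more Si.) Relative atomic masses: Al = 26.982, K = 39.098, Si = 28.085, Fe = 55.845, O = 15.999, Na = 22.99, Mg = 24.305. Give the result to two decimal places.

-16.47 percentage points

First mineral: 28.085 g Si in 185.478 g formula = 15.14 wt% Si.
Second mineral: 84.255 g Si in 266.568 g formula = 31.61 wt% Si.
15.14% − 31.61% gives a difference of -16.47 percentage points.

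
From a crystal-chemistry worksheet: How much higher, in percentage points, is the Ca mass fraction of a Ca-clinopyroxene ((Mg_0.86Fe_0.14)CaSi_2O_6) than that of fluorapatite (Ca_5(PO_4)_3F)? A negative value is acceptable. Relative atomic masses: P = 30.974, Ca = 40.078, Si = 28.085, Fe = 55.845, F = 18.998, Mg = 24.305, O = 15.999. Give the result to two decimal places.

-21.60 percentage points

M((Mg_0.86Fe_0.14)CaSi_2O_6) = 220.963 g/mol, so wt% Ca = 40.078/220.963 × 100 = 18.14%.
M(Ca_5(PO_4)_3F) = 504.298 g/mol, so wt% Ca = 200.390/504.298 × 100 = 39.74%.
18.14 − 39.74 = -21.60 pp.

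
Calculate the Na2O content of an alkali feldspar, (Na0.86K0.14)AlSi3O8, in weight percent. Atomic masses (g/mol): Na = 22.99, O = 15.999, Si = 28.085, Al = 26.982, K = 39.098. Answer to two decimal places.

M((Na0.86K0.14)AlSi3O8) = 264.474 g/mol; M(Na2O) = 61.979 g/mol.
Moles Na2O per formula unit = 0.86 Na ÷ 2 = 0.4300.
Na2O fraction = (0.4300 × 61.979) / 264.474 = 26.651/264.474 = 0.1008.

10.08 wt%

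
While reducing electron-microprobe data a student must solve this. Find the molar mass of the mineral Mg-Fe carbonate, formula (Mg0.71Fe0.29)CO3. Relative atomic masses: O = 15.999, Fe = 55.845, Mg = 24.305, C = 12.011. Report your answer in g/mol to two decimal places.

93.46 g/mol

M = 0.71·24.305 + 0.29·55.845 + 1·12.011 + 3·15.999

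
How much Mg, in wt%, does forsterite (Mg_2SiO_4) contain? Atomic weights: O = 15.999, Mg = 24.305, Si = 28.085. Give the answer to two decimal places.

Molar mass of Mg_2SiO_4: 2*24.305 + 1*28.085 + 4*15.999 = 140.691 g/mol.
Mass of Mg per formula unit: 2 × 24.305 = 48.610 g.
Weight fraction Mg = 48.610 / 140.691 = 0.3455.

34.55 wt%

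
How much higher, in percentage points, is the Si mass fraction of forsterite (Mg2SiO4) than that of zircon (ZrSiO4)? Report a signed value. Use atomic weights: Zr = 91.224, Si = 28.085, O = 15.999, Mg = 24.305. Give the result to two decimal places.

First mineral: 28.085 g Si in 140.691 g formula = 19.96 wt% Si.
Second mineral: 28.085 g Si in 183.305 g formula = 15.32 wt% Si.
19.96% − 15.32% gives a difference of 4.64 percentage points.

4.64 percentage points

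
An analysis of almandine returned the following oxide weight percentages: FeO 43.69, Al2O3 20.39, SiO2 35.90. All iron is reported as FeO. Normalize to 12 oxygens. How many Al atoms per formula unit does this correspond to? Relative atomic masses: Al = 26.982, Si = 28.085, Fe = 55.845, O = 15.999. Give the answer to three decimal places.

1.997 Al apfu

43.69 wt% FeO ÷ 71.844 g/mol = 0.60812 mol, giving 0.60812 Fe and 0.60812 O.
20.39 wt% Al2O3 ÷ 101.961 g/mol = 0.19998 mol, giving 0.39996 Al and 0.59994 O.
35.90 wt% SiO2 ÷ 60.083 g/mol = 0.59751 mol, giving 0.59751 Si and 1.19502 O.
Oxygen sums to 2.40308; scaling by 12/2.40308 = 4.99359 puts the formula on 12 O.
Al: 0.39996 × 4.99359 = 1.997 atoms per formula unit.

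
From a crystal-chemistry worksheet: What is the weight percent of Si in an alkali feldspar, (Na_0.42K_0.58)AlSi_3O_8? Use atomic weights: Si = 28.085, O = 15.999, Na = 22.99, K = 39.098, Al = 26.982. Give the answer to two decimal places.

M((Na_0.42K_0.58)AlSi_3O_8) = 271.562 g/mol.
Si contributes 3 × 28.085 = 84.255 g per mole.
84.255/271.562 = 0.3103 → 31.03%.

31.03 weight percent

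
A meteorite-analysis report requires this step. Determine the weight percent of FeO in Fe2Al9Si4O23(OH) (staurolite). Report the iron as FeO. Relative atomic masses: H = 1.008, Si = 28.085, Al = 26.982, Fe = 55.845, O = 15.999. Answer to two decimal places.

16.87 wt%

M(Fe2Al9Si4O23(OH)) = 851.852 g/mol; M(FeO) = 71.844 g/mol.
Moles FeO per formula unit = 2 Fe ÷ 1 = 2.0000.
FeO fraction = (2.0000 × 71.844) / 851.852 = 143.688/851.852 = 0.1687.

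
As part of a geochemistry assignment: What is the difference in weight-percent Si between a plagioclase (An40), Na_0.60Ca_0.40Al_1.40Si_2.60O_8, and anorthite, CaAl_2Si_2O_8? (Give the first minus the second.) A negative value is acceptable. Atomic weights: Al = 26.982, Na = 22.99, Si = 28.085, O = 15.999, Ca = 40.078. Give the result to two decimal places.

6.99 percentage points

Si in Na_0.60Ca_0.40Al_1.40Si_2.60O_8: molar mass 268.613 g/mol; 2.60×28.085 = 73.021 g → 27.18 wt%.
Si in CaAl_2Si_2O_8: molar mass 278.204 g/mol; 2×28.085 = 56.170 g → 20.19 wt%.
Difference = 27.18 − 20.19 = 6.99 percentage points.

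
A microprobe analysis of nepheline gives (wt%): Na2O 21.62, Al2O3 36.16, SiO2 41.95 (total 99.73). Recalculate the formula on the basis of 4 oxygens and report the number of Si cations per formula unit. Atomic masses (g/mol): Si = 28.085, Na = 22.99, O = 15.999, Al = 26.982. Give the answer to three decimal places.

0.994 Si apfu

Na2O (M=61.979): mol = 0.34883; Na = 0.69766, O = 0.34883.
Al2O3 (M=101.961): mol = 0.35465; Al = 0.70930, O = 1.06395.
SiO2 (M=60.083): mol = 0.69820; Si = 0.69820, O = 1.39640.
ΣO = 2.80918; factor = 4/ΣO = 1.42390.
Si apfu = 0.69820 × 1.42390 = 0.994.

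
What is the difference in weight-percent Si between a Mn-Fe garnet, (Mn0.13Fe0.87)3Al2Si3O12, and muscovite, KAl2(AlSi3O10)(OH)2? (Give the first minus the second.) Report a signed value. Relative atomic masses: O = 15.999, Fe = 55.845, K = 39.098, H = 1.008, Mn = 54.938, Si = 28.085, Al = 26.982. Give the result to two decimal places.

First mineral: 84.255 g Si in 497.388 g formula = 16.94 wt% Si.
Second mineral: 84.255 g Si in 398.303 g formula = 21.15 wt% Si.
16.94% − 21.15% gives a difference of -4.21 percentage points.

-4.21 percentage points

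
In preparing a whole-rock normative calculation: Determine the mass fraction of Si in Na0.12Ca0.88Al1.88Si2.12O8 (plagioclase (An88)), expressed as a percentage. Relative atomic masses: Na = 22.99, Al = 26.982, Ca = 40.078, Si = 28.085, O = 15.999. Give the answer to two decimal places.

21.55 mass %

Molar mass of Na0.12Ca0.88Al1.88Si2.12O8: 0.12×22.99 + 0.88×40.078 + 1.88×26.982 + 2.12×28.085 + 8×15.999 = 276.286 g/mol.
Mass of Si per formula unit: 2.12 × 28.085 = 59.540 g.
Weight fraction Si = 59.540 / 276.286 = 0.2155.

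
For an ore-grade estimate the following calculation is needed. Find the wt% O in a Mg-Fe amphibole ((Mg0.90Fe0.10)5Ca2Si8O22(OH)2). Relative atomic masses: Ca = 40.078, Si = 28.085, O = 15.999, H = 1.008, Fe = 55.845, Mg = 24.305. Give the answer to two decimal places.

46.37 weight percent

M((Mg0.90Fe0.10)5Ca2Si8O22(OH)2) = 828.123 g/mol.
O contributes 24 × 15.999 = 383.976 g per mole.
383.976/828.123 = 0.4637 → 46.37%.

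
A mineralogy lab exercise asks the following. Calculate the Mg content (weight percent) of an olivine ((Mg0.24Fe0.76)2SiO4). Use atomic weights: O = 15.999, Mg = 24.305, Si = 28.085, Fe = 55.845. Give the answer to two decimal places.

6.18 weight percent

Molar mass of (Mg0.24Fe0.76)2SiO4: 0.48*24.305 + 1.52*55.845 + 1*28.085 + 4*15.999 = 188.632 g/mol.
Mass of Mg per formula unit: 0.48 × 24.305 = 11.666 g.
Weight fraction Mg = 11.666 / 188.632 = 0.0618.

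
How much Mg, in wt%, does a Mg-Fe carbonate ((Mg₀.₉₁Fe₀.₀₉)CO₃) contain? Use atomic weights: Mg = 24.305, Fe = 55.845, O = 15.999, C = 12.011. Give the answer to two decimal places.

M((Mg₀.₉₁Fe₀.₀₉)CO₃) = 87.152 g/mol.
Mg contributes 0.91 × 24.305 = 22.118 g per mole.
22.118/87.152 = 0.2538 → 25.38%.

25.38 wt%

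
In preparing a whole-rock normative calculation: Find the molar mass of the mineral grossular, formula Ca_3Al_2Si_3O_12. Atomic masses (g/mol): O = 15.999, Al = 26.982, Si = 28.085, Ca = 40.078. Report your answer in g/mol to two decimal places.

M = 3·40.078 + 2·26.982 + 3·28.085 + 12·15.999

450.44 g/mol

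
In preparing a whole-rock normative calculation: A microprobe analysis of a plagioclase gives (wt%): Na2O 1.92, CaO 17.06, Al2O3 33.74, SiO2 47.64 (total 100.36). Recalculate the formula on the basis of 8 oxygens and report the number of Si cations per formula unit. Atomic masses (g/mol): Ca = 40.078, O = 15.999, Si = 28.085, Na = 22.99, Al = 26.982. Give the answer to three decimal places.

1.92 wt% Na2O ÷ 61.979 g/mol = 0.03098 mol, giving 0.06196 Na and 0.03098 O.
17.06 wt% CaO ÷ 56.077 g/mol = 0.30422 mol, giving 0.30422 Ca and 0.30422 O.
33.74 wt% Al2O3 ÷ 101.961 g/mol = 0.33091 mol, giving 0.66182 Al and 0.99273 O.
47.64 wt% SiO2 ÷ 60.083 g/mol = 0.79290 mol, giving 0.79290 Si and 1.58580 O.
Oxygen sums to 2.91373; scaling by 8/2.91373 = 2.74562 puts the formula on 8 O.
Si: 0.79290 × 2.74562 = 2.177 atoms per formula unit.

2.177 Si apfu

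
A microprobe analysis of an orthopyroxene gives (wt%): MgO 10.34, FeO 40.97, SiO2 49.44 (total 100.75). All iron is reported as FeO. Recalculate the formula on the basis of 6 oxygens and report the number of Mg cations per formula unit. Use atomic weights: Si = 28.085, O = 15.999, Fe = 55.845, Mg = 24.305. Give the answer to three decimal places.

MgO: 10.34/40.304 = 0.25655 mol → 0.25655 mol Mg, 0.25655 mol O.
FeO: 40.97/71.844 = 0.57026 mol → 0.57026 mol Fe, 0.57026 mol O.
SiO2: 49.44/60.083 = 0.82286 mol → 0.82286 mol Si, 1.64572 mol O.
Total oxygen = 2.47253 mol. Normalization factor = 6/2.47253 = 2.42666.
Mg per 6 O = 0.25655 × 2.42666 = 0.623.

0.623 Mg apfu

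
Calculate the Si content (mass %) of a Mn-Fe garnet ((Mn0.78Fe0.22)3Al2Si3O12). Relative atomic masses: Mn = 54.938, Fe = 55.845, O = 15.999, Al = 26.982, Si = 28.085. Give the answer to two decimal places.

17.00 mass %

M((Mn0.78Fe0.22)3Al2Si3O12) = 495.620 g/mol.
Si contributes 3 × 28.085 = 84.255 g per mole.
84.255/495.620 = 0.1700 → 17.00%.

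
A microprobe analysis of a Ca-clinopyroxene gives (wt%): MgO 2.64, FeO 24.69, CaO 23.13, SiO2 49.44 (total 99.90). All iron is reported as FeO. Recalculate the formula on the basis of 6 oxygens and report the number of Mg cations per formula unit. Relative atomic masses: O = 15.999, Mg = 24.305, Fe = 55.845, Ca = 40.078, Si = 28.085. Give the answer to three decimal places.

0.159 Mg apfu

MgO (M=40.304): mol = 0.06550; Mg = 0.06550, O = 0.06550.
FeO (M=71.844): mol = 0.34366; Fe = 0.34366, O = 0.34366.
CaO (M=56.077): mol = 0.41247; Ca = 0.41247, O = 0.41247.
SiO2 (M=60.083): mol = 0.82286; Si = 0.82286, O = 1.64572.
ΣO = 2.46735; factor = 6/ΣO = 2.43176.
Mg apfu = 0.06550 × 2.43176 = 0.159.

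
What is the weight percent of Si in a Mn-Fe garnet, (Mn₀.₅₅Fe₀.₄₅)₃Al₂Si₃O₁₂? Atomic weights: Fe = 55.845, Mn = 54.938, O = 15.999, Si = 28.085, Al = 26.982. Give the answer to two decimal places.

M((Mn₀.₅₅Fe₀.₄₅)₃Al₂Si₃O₁₂) = 496.245 g/mol.
Si contributes 3 × 28.085 = 84.255 g per mole.
84.255/496.245 = 0.1698 → 16.98%.

16.98 wt%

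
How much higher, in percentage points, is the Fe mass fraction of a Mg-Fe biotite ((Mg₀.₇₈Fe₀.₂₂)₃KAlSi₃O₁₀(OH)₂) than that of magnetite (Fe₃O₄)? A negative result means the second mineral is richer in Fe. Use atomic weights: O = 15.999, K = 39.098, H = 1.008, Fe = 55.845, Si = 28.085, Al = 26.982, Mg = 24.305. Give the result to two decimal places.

First mineral: 36.858 g Fe in 438.070 g formula = 8.41 wt% Fe.
Second mineral: 167.535 g Fe in 231.531 g formula = 72.36 wt% Fe.
8.41% − 72.36% gives a difference of -63.95 percentage points.

-63.95 percentage points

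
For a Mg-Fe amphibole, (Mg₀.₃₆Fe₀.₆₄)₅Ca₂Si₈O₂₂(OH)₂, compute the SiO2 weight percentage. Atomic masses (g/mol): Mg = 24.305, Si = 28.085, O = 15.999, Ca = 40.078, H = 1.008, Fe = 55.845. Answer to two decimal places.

Molar mass of (Mg₀.₃₆Fe₀.₆₄)₅Ca₂Si₈O₂₂(OH)₂ = 1.80·24.305 + 3.20·55.845 + 2·40.078 + 8·28.085 + 24·15.999 + 2·1.008 = 913.281 g/mol.
Each formula unit contains 8 Si, equivalent to 8/1 = 8.0000 mol SiO2.
M(SiO2) = 1×28.085 + 2×15.999 = 60.083 g/mol.
Mass of SiO2 per formula unit = 8.0000 × 60.083 = 480.664 g.
SiO2 wt% = 480.664 / 913.281 × 100 = 52.63%.

52.63 wt%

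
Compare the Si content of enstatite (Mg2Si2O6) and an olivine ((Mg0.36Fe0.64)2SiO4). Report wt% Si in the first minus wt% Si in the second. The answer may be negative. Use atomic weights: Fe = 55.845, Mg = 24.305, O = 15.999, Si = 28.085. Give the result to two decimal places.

12.47 percentage points

Si in Mg2Si2O6: molar mass 200.774 g/mol; 2×28.085 = 56.170 g → 27.98 wt%.
Si in (Mg0.36Fe0.64)2SiO4: molar mass 181.062 g/mol; 1×28.085 = 28.085 g → 15.51 wt%.
Difference = 27.98 − 15.51 = 12.47 percentage points.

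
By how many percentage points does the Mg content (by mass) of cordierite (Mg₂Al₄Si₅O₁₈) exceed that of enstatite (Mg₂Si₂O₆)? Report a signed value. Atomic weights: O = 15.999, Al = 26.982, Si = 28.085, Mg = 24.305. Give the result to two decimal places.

-15.90 percentage points

First mineral: 48.610 g Mg in 584.945 g formula = 8.31 wt% Mg.
Second mineral: 48.610 g Mg in 200.774 g formula = 24.21 wt% Mg.
8.31% − 24.21% gives a difference of -15.90 percentage points.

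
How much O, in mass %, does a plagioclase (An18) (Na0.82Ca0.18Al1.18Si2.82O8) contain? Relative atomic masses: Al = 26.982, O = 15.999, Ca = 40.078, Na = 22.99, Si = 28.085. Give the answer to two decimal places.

M(Na0.82Ca0.18Al1.18Si2.82O8) = 265.096 g/mol.
O contributes 8 × 15.999 = 127.992 g per mole.
127.992/265.096 = 0.4828 → 48.28%.

48.28 mass %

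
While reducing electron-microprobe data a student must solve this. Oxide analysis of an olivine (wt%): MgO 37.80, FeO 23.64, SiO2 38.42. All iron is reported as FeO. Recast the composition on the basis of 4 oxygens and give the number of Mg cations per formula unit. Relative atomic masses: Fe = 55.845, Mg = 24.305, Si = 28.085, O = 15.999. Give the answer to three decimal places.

1.474 Mg apfu

37.80 wt% MgO ÷ 40.304 g/mol = 0.93787 mol, giving 0.93787 Mg and 0.93787 O.
23.64 wt% FeO ÷ 71.844 g/mol = 0.32905 mol, giving 0.32905 Fe and 0.32905 O.
38.42 wt% SiO2 ÷ 60.083 g/mol = 0.63945 mol, giving 0.63945 Si and 1.27890 O.
Oxygen sums to 2.54582; scaling by 4/2.54582 = 1.57120 puts the formula on 4 O.
Mg: 0.93787 × 1.57120 = 1.474 atoms per formula unit.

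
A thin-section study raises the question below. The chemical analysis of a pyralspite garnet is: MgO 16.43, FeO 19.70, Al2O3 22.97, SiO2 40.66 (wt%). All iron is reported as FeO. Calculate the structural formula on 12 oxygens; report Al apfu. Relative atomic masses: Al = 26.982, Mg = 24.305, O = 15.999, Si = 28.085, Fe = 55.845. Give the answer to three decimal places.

1.994 Al apfu

MgO: 16.43/40.304 = 0.40765 mol → 0.40765 mol Mg, 0.40765 mol O.
FeO: 19.70/71.844 = 0.27421 mol → 0.27421 mol Fe, 0.27421 mol O.
Al2O3: 22.97/101.961 = 0.22528 mol → 0.45056 mol Al, 0.67584 mol O.
SiO2: 40.66/60.083 = 0.67673 mol → 0.67673 mol Si, 1.35346 mol O.
Total oxygen = 2.71116 mol. Normalization factor = 12/2.71116 = 4.42615.
Al per 12 O = 0.45056 × 4.42615 = 1.994.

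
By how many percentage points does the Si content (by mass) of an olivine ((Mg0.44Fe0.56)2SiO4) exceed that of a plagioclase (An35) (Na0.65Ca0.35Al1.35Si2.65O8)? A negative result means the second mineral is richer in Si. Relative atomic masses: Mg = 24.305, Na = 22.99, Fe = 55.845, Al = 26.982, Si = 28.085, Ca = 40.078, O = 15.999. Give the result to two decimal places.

First mineral: 28.085 g Si in 176.016 g formula = 15.96 wt% Si.
Second mineral: 74.425 g Si in 267.814 g formula = 27.79 wt% Si.
15.96% − 27.79% gives a difference of -11.83 percentage points.

-11.83 percentage points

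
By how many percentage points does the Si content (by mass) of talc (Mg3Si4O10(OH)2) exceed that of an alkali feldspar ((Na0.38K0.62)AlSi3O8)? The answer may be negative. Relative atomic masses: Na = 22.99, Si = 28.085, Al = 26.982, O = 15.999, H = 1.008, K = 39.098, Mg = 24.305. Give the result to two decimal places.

M(Mg3Si4O10(OH)2) = 379.259 g/mol, so wt% Si = 112.340/379.259 × 100 = 29.62%.
M((Na0.38K0.62)AlSi3O8) = 272.206 g/mol, so wt% Si = 84.255/272.206 × 100 = 30.95%.
29.62 − 30.95 = -1.33 pp.

-1.33 percentage points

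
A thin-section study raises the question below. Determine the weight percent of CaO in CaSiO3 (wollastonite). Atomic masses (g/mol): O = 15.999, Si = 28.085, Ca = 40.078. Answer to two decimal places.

M(CaSiO3) = 116.160 g/mol; M(CaO) = 56.077 g/mol.
Moles CaO per formula unit = 1 Ca ÷ 1 = 1.0000.
CaO fraction = (1.0000 × 56.077) / 116.160 = 56.077/116.160 = 0.4828.

48.28 wt%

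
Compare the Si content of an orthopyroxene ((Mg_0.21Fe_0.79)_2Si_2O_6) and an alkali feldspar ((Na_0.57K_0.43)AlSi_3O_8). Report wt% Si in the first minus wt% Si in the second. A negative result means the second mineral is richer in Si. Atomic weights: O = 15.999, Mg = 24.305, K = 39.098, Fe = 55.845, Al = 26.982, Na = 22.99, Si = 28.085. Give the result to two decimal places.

-8.89 percentage points

M((Mg_0.21Fe_0.79)_2Si_2O_6) = 250.607 g/mol, so wt% Si = 56.170/250.607 × 100 = 22.41%.
M((Na_0.57K_0.43)AlSi_3O_8) = 269.145 g/mol, so wt% Si = 84.255/269.145 × 100 = 31.30%.
22.41 − 31.30 = -8.89 pp.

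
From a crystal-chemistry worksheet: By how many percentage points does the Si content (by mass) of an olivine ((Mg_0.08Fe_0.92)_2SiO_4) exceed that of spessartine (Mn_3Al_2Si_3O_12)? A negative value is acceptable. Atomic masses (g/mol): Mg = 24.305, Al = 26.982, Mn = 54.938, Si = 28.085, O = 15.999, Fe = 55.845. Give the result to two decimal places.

Si in (Mg_0.08Fe_0.92)_2SiO_4: molar mass 198.725 g/mol; 1×28.085 = 28.085 g → 14.13 wt%.
Si in Mn_3Al_2Si_3O_12: molar mass 495.021 g/mol; 3×28.085 = 84.255 g → 17.02 wt%.
Difference = 14.13 − 17.02 = -2.89 percentage points.

-2.89 percentage points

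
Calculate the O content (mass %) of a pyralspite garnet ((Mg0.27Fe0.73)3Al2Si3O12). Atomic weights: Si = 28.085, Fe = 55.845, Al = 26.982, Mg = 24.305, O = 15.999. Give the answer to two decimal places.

40.66 mass %

M((Mg0.27Fe0.73)3Al2Si3O12) = 472.195 g/mol.
O contributes 12 × 15.999 = 191.988 g per mole.
191.988/472.195 = 0.4066 → 40.66%.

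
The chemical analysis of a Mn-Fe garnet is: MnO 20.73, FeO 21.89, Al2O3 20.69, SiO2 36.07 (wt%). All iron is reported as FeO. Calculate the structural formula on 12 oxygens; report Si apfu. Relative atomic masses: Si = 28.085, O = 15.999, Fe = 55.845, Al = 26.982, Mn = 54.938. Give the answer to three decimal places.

MnO (M=70.937): mol = 0.29223; Mn = 0.29223, O = 0.29223.
FeO (M=71.844): mol = 0.30469; Fe = 0.30469, O = 0.30469.
Al2O3 (M=101.961): mol = 0.20292; Al = 0.40584, O = 0.60876.
SiO2 (M=60.083): mol = 0.60034; Si = 0.60034, O = 1.20068.
ΣO = 2.40636; factor = 12/ΣO = 4.98679.
Si apfu = 0.60034 × 4.98679 = 2.994.

2.994 Si apfu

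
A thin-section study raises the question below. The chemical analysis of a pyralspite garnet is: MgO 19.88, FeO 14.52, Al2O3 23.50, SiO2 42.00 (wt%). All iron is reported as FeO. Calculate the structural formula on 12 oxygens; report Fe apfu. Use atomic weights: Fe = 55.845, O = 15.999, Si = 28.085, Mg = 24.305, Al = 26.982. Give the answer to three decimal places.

MgO: 19.88/40.304 = 0.49325 mol → 0.49325 mol Mg, 0.49325 mol O.
FeO: 14.52/71.844 = 0.20210 mol → 0.20210 mol Fe, 0.20210 mol O.
Al2O3: 23.50/101.961 = 0.23048 mol → 0.46096 mol Al, 0.69144 mol O.
SiO2: 42.00/60.083 = 0.69903 mol → 0.69903 mol Si, 1.39806 mol O.
Total oxygen = 2.78485 mol. Normalization factor = 12/2.78485 = 4.30903.
Fe per 12 O = 0.20210 × 4.30903 = 0.871.

0.871 Fe apfu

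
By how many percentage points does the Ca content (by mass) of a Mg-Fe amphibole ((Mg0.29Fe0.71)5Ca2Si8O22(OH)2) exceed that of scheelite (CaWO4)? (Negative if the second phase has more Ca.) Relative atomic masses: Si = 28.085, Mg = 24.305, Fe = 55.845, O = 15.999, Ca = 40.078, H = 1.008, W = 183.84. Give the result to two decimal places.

M((Mg0.29Fe0.71)5Ca2Si8O22(OH)2) = 924.320 g/mol, so wt% Ca = 80.156/924.320 × 100 = 8.67%.
M(CaWO4) = 287.914 g/mol, so wt% Ca = 40.078/287.914 × 100 = 13.92%.
8.67 − 13.92 = -5.25 pp.

-5.25 percentage points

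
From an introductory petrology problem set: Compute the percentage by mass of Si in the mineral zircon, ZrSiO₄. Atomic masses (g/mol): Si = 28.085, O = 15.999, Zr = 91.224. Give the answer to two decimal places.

Formula mass = 1*91.224 + 1*28.085 + 4*15.999 = 183.305 g/mol, of which 28.085 g is Si.
So Si makes up 28.085/183.305 = 0.1532 of the mass, i.e. 15.32%.

15.32 mass %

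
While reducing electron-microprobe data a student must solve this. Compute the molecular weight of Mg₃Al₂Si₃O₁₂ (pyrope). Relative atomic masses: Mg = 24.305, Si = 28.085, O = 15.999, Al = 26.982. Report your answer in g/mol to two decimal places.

The formula mass is the sum 3*24.305 + 2*26.982 + 3*28.085 + 12*15.999.

403.12 g/mol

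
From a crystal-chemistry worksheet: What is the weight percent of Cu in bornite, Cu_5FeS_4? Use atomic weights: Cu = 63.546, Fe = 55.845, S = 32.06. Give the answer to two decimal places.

M(Cu_5FeS_4) = 501.815 g/mol.
Cu contributes 5 × 63.546 = 317.730 g per mole.
317.730/501.815 = 0.6332 → 63.32%.

63.32 mass %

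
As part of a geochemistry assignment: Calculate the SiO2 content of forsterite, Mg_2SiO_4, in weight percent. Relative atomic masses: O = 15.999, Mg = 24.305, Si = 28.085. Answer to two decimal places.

Formula mass = 140.691 g/mol.
1 Si → 1.0000 mol SiO2 per formula unit; M(SiO2) = 60.083, so SiO2 mass = 60.083 g.
60.083/140.691 × 100 = 42.71 wt%.

42.71 wt%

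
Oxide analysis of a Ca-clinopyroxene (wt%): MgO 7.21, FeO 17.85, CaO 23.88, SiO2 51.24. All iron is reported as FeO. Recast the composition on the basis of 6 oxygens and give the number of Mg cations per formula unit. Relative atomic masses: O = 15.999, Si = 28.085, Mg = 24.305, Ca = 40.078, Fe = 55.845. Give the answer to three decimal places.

0.419 Mg apfu

7.21 wt% MgO ÷ 40.304 g/mol = 0.17889 mol, giving 0.17889 Mg and 0.17889 O.
17.85 wt% FeO ÷ 71.844 g/mol = 0.24845 mol, giving 0.24845 Fe and 0.24845 O.
23.88 wt% CaO ÷ 56.077 g/mol = 0.42584 mol, giving 0.42584 Ca and 0.42584 O.
51.24 wt% SiO2 ÷ 60.083 g/mol = 0.85282 mol, giving 0.85282 Si and 1.70564 O.
Oxygen sums to 2.55882; scaling by 6/2.55882 = 2.34483 puts the formula on 6 O.
Mg: 0.17889 × 2.34483 = 0.419 atoms per formula unit.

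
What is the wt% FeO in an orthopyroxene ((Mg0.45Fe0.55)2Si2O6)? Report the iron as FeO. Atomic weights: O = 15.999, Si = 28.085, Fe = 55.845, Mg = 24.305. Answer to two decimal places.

33.56 wt%

Molar mass of (Mg0.45Fe0.55)2Si2O6 = 0.90·24.305 + 1.10·55.845 + 2·28.085 + 6·15.999 = 235.468 g/mol.
Each formula unit contains 1.10 Fe, equivalent to 1.10/1 = 1.1000 mol FeO.
M(FeO) = 1×55.845 + 1×15.999 = 71.844 g/mol.
Mass of FeO per formula unit = 1.1000 × 71.844 = 79.028 g.
FeO wt% = 79.028 / 235.468 × 100 = 33.56%.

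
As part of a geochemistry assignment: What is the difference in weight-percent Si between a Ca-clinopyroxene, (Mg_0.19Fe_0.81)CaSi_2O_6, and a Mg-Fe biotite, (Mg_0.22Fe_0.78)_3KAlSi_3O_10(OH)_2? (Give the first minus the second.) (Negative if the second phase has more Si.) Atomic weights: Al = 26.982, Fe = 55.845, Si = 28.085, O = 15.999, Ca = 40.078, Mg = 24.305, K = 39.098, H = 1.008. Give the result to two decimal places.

6.04 percentage points

M((Mg_0.19Fe_0.81)CaSi_2O_6) = 242.094 g/mol, so wt% Si = 56.170/242.094 × 100 = 23.20%.
M((Mg_0.22Fe_0.78)_3KAlSi_3O_10(OH)_2) = 491.058 g/mol, so wt% Si = 84.255/491.058 × 100 = 17.16%.
23.20 − 17.16 = 6.04 pp.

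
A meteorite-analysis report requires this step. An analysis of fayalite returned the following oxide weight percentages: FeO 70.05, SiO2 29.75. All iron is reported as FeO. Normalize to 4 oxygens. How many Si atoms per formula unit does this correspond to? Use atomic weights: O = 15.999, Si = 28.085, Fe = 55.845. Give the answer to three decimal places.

70.05 wt% FeO ÷ 71.844 g/mol = 0.97503 mol, giving 0.97503 Fe and 0.97503 O.
29.75 wt% SiO2 ÷ 60.083 g/mol = 0.49515 mol, giving 0.49515 Si and 0.99030 O.
Oxygen sums to 1.96533; scaling by 4/1.96533 = 2.03528 puts the formula on 4 O.
Si: 0.49515 × 2.03528 = 1.008 atoms per formula unit.

1.008 Si apfu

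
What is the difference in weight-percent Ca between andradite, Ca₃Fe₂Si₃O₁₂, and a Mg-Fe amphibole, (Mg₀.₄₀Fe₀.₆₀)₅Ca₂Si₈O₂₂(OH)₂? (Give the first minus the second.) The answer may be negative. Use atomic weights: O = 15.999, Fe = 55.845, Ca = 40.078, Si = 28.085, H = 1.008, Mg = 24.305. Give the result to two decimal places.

14.82 percentage points

Ca in Ca₃Fe₂Si₃O₁₂: molar mass 508.167 g/mol; 3×40.078 = 120.234 g → 23.66 wt%.
Ca in (Mg₀.₄₀Fe₀.₆₀)₅Ca₂Si₈O₂₂(OH)₂: molar mass 906.973 g/mol; 2×40.078 = 80.156 g → 8.84 wt%.
Difference = 23.66 − 8.84 = 14.82 percentage points.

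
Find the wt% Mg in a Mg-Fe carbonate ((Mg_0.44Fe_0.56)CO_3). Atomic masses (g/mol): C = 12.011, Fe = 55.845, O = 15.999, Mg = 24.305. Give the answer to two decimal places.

10.49 weight percent

Molar mass of (Mg_0.44Fe_0.56)CO_3: 0.44×24.305 + 0.56×55.845 + 1×12.011 + 3×15.999 = 101.975 g/mol.
Mass of Mg per formula unit: 0.44 × 24.305 = 10.694 g.
Weight fraction Mg = 10.694 / 101.975 = 0.1049.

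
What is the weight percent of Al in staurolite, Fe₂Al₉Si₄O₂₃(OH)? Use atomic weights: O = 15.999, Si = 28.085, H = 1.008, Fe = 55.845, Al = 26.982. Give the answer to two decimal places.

28.51 weight percent

Formula mass = 2×55.845 + 9×26.982 + 4×28.085 + 24×15.999 + 1×1.008 = 851.852 g/mol, of which 242.838 g is Al.
So Al makes up 242.838/851.852 = 0.2851 of the mass, i.e. 28.51%.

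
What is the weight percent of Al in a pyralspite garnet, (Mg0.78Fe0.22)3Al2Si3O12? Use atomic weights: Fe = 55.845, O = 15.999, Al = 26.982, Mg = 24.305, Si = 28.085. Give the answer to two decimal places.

12.73 weight percent

Molar mass of (Mg0.78Fe0.22)3Al2Si3O12: 2.34*24.305 + 0.66*55.845 + 2*26.982 + 3*28.085 + 12*15.999 = 423.938 g/mol.
Mass of Al per formula unit: 2 × 26.982 = 53.964 g.
Weight fraction Al = 53.964 / 423.938 = 0.1273.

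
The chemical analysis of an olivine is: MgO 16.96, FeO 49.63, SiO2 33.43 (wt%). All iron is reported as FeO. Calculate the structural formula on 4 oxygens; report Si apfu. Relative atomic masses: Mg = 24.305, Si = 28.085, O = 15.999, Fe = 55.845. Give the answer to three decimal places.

1.001 Si apfu

16.96 wt% MgO ÷ 40.304 g/mol = 0.42080 mol, giving 0.42080 Mg and 0.42080 O.
49.63 wt% FeO ÷ 71.844 g/mol = 0.69080 mol, giving 0.69080 Fe and 0.69080 O.
33.43 wt% SiO2 ÷ 60.083 g/mol = 0.55640 mol, giving 0.55640 Si and 1.11280 O.
Oxygen sums to 2.22440; scaling by 4/2.22440 = 1.79824 puts the formula on 4 O.
Si: 0.55640 × 1.79824 = 1.001 atoms per formula unit.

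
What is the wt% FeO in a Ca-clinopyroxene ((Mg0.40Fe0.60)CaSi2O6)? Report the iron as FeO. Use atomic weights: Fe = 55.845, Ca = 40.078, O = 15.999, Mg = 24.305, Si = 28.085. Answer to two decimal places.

Formula mass = 235.471 g/mol.
0.60 Fe → 0.6000 mol FeO per formula unit; M(FeO) = 71.844, so FeO mass = 43.106 g.
43.106/235.471 × 100 = 18.31 wt%.

18.31 wt%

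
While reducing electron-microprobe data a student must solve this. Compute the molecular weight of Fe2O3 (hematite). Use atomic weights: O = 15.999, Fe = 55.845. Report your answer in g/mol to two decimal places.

Fe: 2 × 55.845 = 111.6900
O: 3 × 15.999 = 47.9970
Summing the contributions gives the formula mass.

159.69 g/mol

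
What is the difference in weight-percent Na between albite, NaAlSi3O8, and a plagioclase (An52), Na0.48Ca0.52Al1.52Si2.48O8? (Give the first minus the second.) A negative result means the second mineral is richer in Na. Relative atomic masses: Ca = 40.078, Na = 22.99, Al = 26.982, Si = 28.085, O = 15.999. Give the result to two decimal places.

4.69 percentage points

M(NaAlSi3O8) = 262.219 g/mol, so wt% Na = 22.990/262.219 × 100 = 8.77%.
M(Na0.48Ca0.52Al1.52Si2.48O8) = 270.531 g/mol, so wt% Na = 11.035/270.531 × 100 = 4.08%.
8.77 − 4.08 = 4.69 pp.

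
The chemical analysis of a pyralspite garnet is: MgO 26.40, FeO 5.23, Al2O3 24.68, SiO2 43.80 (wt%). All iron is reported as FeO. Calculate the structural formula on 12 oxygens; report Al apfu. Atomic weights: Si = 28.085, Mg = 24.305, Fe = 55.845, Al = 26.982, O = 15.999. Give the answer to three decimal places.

26.40 wt% MgO ÷ 40.304 g/mol = 0.65502 mol, giving 0.65502 Mg and 0.65502 O.
5.23 wt% FeO ÷ 71.844 g/mol = 0.07280 mol, giving 0.07280 Fe and 0.07280 O.
24.68 wt% Al2O3 ÷ 101.961 g/mol = 0.24205 mol, giving 0.48410 Al and 0.72615 O.
43.80 wt% SiO2 ÷ 60.083 g/mol = 0.72899 mol, giving 0.72899 Si and 1.45798 O.
Oxygen sums to 2.91195; scaling by 12/2.91195 = 4.12095 puts the formula on 12 O.
Al: 0.48410 × 4.12095 = 1.995 atoms per formula unit.

1.995 Al apfu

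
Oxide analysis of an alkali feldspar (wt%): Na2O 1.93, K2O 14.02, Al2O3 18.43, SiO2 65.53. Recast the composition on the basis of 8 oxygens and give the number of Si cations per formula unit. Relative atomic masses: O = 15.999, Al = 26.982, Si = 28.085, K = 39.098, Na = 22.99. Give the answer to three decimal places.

3.005 Si apfu

1.93 wt% Na2O ÷ 61.979 g/mol = 0.03114 mol, giving 0.06228 Na and 0.03114 O.
14.02 wt% K2O ÷ 94.195 g/mol = 0.14884 mol, giving 0.29768 K and 0.14884 O.
18.43 wt% Al2O3 ÷ 101.961 g/mol = 0.18076 mol, giving 0.36152 Al and 0.54228 O.
65.53 wt% SiO2 ÷ 60.083 g/mol = 1.09066 mol, giving 1.09066 Si and 2.18132 O.
Oxygen sums to 2.90358; scaling by 8/2.90358 = 2.75522 puts the formula on 8 O.
Si: 1.09066 × 2.75522 = 3.005 atoms per formula unit.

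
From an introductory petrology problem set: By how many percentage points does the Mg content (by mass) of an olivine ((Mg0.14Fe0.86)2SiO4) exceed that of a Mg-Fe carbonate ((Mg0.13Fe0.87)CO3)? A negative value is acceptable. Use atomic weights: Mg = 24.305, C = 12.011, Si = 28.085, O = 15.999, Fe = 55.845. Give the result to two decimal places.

0.66 percentage points

First mineral: 6.805 g Mg in 194.940 g formula = 3.49 wt% Mg.
Second mineral: 3.160 g Mg in 111.753 g formula = 2.83 wt% Mg.
3.49% − 2.83% gives a difference of 0.66 percentage points.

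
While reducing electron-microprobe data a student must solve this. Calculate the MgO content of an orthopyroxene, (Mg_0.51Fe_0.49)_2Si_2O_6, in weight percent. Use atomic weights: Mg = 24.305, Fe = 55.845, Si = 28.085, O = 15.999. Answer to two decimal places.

17.74 wt%

Molar mass of (Mg_0.51Fe_0.49)_2Si_2O_6 = 1.02*24.305 + 0.98*55.845 + 2*28.085 + 6*15.999 = 231.683 g/mol.
Each formula unit contains 1.02 Mg, equivalent to 1.02/1 = 1.0200 mol MgO.
M(MgO) = 1×24.305 + 1×15.999 = 40.304 g/mol.
Mass of MgO per formula unit = 1.0200 × 40.304 = 41.110 g.
MgO wt% = 41.110 / 231.683 × 100 = 17.74%.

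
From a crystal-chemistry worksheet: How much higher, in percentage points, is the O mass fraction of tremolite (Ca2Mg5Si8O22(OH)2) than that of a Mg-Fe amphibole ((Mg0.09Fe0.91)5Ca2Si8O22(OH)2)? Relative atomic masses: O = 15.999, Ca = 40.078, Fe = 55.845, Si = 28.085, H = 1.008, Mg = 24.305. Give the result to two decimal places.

7.10 percentage points

O in Ca2Mg5Si8O22(OH)2: molar mass 812.353 g/mol; 24×15.999 = 383.976 g → 47.27 wt%.
O in (Mg0.09Fe0.91)5Ca2Si8O22(OH)2: molar mass 955.860 g/mol; 24×15.999 = 383.976 g → 40.17 wt%.
Difference = 47.27 − 40.17 = 7.10 percentage points.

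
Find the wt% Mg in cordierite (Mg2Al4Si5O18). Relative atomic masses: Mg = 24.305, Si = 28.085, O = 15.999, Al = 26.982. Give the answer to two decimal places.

Formula mass = 2·24.305 + 4·26.982 + 5·28.085 + 18·15.999 = 584.945 g/mol, of which 48.610 g is Mg.
So Mg makes up 48.610/584.945 = 0.0831 of the mass, i.e. 8.31%.

8.31 weight percent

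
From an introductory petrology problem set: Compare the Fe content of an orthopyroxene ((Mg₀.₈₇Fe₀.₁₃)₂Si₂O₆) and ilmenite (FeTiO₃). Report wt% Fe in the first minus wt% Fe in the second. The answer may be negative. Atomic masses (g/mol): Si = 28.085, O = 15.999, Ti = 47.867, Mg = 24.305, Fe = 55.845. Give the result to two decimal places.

M((Mg₀.₈₇Fe₀.₁₃)₂Si₂O₆) = 208.974 g/mol, so wt% Fe = 14.520/208.974 × 100 = 6.95%.
M(FeTiO₃) = 151.709 g/mol, so wt% Fe = 55.845/151.709 × 100 = 36.81%.
6.95 − 36.81 = -29.86 pp.

-29.86 percentage points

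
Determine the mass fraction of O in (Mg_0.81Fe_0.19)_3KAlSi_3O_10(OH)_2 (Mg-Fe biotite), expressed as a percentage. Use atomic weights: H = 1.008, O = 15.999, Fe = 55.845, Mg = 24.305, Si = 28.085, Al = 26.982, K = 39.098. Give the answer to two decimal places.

Formula mass = 2.43*24.305 + 0.57*55.845 + 1*39.098 + 1*26.982 + 3*28.085 + 12*15.999 + 2*1.008 = 435.232 g/mol, of which 191.988 g is O.
So O makes up 191.988/435.232 = 0.4411 of the mass, i.e. 44.11%.

44.11 weight percent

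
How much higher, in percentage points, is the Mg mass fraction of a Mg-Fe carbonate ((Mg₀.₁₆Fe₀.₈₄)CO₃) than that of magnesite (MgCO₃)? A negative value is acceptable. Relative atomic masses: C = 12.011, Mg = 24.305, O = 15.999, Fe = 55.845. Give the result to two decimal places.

-25.32 percentage points

First mineral: 3.889 g Mg in 110.807 g formula = 3.51 wt% Mg.
Second mineral: 24.305 g Mg in 84.313 g formula = 28.83 wt% Mg.
3.51% − 28.83% gives a difference of -25.32 percentage points.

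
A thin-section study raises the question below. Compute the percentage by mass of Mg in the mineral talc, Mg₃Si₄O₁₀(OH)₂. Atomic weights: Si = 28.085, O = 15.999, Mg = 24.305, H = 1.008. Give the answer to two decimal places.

Formula mass = 3·24.305 + 4·28.085 + 12·15.999 + 2·1.008 = 379.259 g/mol, of which 72.915 g is Mg.
So Mg makes up 72.915/379.259 = 0.1923 of the mass, i.e. 19.23%.

19.23 weight percent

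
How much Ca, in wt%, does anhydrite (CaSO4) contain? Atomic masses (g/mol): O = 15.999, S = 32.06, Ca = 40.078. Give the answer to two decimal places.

M(CaSO4) = 136.134 g/mol.
Ca contributes 1 × 40.078 = 40.078 g per mole.
40.078/136.134 = 0.2944 → 29.44%.

29.44 wt%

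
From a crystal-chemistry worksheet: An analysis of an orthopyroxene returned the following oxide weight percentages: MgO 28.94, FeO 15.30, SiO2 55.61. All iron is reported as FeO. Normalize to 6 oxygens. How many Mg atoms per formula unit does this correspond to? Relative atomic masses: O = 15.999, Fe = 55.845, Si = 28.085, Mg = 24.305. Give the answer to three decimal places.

MgO (M=40.304): mol = 0.71804; Mg = 0.71804, O = 0.71804.
FeO (M=71.844): mol = 0.21296; Fe = 0.21296, O = 0.21296.
SiO2 (M=60.083): mol = 0.92555; Si = 0.92555, O = 1.85110.
ΣO = 2.78210; factor = 6/ΣO = 2.15664.
Mg apfu = 0.71804 × 2.15664 = 1.549.

1.549 Mg apfu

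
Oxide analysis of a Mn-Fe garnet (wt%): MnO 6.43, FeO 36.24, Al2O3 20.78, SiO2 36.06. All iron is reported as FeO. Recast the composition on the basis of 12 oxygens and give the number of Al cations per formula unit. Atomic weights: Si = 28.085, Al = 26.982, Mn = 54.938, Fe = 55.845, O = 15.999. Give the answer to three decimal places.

MnO (M=70.937): mol = 0.09064; Mn = 0.09064, O = 0.09064.
FeO (M=71.844): mol = 0.50443; Fe = 0.50443, O = 0.50443.
Al2O3 (M=101.961): mol = 0.20380; Al = 0.40760, O = 0.61140.
SiO2 (M=60.083): mol = 0.60017; Si = 0.60017, O = 1.20034.
ΣO = 2.40681; factor = 12/ΣO = 4.98585.
Al apfu = 0.40760 × 4.98585 = 2.032.

2.032 Al apfu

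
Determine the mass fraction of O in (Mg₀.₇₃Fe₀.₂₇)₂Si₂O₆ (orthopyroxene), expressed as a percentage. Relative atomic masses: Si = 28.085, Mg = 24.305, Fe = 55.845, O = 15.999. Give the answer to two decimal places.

44.07 mass %

Formula mass = 1.46·24.305 + 0.54·55.845 + 2·28.085 + 6·15.999 = 217.806 g/mol, of which 95.994 g is O.
So O makes up 95.994/217.806 = 0.4407 of the mass, i.e. 44.07%.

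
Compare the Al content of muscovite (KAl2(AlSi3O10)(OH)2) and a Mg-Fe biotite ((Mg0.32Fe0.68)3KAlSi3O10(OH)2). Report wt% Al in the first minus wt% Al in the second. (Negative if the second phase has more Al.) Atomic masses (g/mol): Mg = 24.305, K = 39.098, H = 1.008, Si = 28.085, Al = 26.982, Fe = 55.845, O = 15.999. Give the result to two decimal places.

First mineral: 80.946 g Al in 398.303 g formula = 20.32 wt% Al.
Second mineral: 26.982 g Al in 481.596 g formula = 5.60 wt% Al.
20.32% − 5.60% gives a difference of 14.72 percentage points.

14.72 percentage points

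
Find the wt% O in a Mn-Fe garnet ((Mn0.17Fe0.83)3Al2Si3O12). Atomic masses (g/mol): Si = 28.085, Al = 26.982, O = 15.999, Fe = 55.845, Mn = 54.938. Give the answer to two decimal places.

Molar mass of (Mn0.17Fe0.83)3Al2Si3O12: 0.51·54.938 + 2.49·55.845 + 2·26.982 + 3·28.085 + 12·15.999 = 497.279 g/mol.
Mass of O per formula unit: 12 × 15.999 = 191.988 g.
Weight fraction O = 191.988 / 497.279 = 0.3861.

38.61 mass %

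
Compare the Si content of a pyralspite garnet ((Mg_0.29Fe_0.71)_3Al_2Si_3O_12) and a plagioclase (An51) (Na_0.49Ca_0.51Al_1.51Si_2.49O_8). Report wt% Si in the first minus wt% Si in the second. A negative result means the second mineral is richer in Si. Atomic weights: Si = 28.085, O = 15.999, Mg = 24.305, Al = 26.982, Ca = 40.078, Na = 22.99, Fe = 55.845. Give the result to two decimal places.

-7.95 percentage points

M((Mg_0.29Fe_0.71)_3Al_2Si_3O_12) = 470.302 g/mol, so wt% Si = 84.255/470.302 × 100 = 17.92%.
M(Na_0.49Ca_0.51Al_1.51Si_2.49O_8) = 270.371 g/mol, so wt% Si = 69.932/270.371 × 100 = 25.87%.
17.92 − 25.87 = -7.95 pp.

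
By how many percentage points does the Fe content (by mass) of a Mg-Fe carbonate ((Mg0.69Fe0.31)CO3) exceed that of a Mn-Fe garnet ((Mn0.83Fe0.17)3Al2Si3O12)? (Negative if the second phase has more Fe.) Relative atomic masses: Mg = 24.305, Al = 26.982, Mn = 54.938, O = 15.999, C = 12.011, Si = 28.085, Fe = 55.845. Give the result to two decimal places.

Fe in (Mg0.69Fe0.31)CO3: molar mass 94.090 g/mol; 0.31×55.845 = 17.312 g → 18.40 wt%.
Fe in (Mn0.83Fe0.17)3Al2Si3O12: molar mass 495.484 g/mol; 0.51×55.845 = 28.481 g → 5.75 wt%.
Difference = 18.40 − 5.75 = 12.65 percentage points.

12.65 percentage points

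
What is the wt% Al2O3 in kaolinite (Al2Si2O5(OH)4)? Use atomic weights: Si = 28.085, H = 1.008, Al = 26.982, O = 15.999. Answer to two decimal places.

Molar mass of Al2Si2O5(OH)4 = 2*26.982 + 2*28.085 + 9*15.999 + 4*1.008 = 258.157 g/mol.
Each formula unit contains 2 Al, equivalent to 2/2 = 1.0000 mol Al2O3.
M(Al2O3) = 2×26.982 + 3×15.999 = 101.961 g/mol.
Mass of Al2O3 per formula unit = 1.0000 × 101.961 = 101.961 g.
Al2O3 wt% = 101.961 / 258.157 × 100 = 39.50%.

39.50 wt%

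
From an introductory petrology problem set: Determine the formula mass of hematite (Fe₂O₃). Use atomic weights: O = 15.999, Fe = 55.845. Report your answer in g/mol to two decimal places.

The formula mass is the sum 2·55.845 + 3·15.999.

159.69 g/mol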